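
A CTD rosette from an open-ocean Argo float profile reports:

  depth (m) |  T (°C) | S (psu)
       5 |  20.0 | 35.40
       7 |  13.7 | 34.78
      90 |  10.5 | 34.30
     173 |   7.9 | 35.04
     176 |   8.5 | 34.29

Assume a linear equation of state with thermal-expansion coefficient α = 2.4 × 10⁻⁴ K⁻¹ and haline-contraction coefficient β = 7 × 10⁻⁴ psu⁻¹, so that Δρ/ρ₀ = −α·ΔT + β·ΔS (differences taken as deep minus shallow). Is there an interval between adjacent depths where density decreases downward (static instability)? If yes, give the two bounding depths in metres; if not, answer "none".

173–176 m

Evaluate Δρ/ρ₀ = −αΔT + βΔS across each adjacent pair:
  5–7 m: −αΔT+βΔS = −(2.4 × 10⁻⁴)(-6.3)+(7 × 10⁻⁴)(-0.62) = 1.1 × 10⁻³ → stable
  7–90 m: −αΔT+βΔS = −(2.4 × 10⁻⁴)(-3.2)+(7 × 10⁻⁴)(-0.48) = 4.3 × 10⁻⁴ → stable
  90–173 m: −αΔT+βΔS = −(2.4 × 10⁻⁴)(-2.6)+(7 × 10⁻⁴)(+0.74) = 1.1 × 10⁻³ → stable
  173–176 m: −αΔT+βΔS = −(2.4 × 10⁻⁴)(+0.6)+(7 × 10⁻⁴)(-0.75) = -6.7 × 10⁻⁴ → UNSTABLE
The 173–176 m interval has Δρ < 0: lighter water underlies denser water.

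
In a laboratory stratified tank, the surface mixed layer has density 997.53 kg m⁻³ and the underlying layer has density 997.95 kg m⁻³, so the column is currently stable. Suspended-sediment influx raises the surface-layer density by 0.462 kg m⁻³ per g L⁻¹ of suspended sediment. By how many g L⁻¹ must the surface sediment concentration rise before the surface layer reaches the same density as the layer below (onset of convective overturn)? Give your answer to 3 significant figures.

Density deficit of the surface layer: 997.95 − 997.53 = 0.42 kg m⁻³.
Required change = 0.42 / 0.462 = 0.909 g L⁻¹.

0.909 g L⁻¹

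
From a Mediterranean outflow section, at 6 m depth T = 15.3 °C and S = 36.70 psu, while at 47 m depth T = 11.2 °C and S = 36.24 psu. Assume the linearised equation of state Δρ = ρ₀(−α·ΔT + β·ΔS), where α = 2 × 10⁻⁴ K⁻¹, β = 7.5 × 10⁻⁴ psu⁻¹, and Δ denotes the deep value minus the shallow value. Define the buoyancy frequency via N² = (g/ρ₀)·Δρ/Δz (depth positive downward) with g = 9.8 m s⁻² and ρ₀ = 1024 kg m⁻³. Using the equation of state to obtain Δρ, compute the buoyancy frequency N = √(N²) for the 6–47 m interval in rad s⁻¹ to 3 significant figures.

0.0107 rad s⁻¹

ΔT = -4.1 K, ΔS = -0.46 psu (deep − shallow).
Δρ/ρ₀ = −αΔT + βΔS = 8.20 × 10⁻⁴ − 3.45 × 10⁻⁴ = 4.75 × 10⁻⁴, so Δρ ≈ 0.4864 kg m⁻³.
N² = (g/ρ₀)·Δρ/Δz = g·(Δρ/ρ₀)/Δz = 9.8 × 4.75 × 10⁻⁴ / 41 = 1.1354 × 10⁻⁴ s⁻².
N = √(1.1354 × 10⁻⁴) = 0.010656 rad s⁻¹ ≈ 0.0107 rad s⁻¹.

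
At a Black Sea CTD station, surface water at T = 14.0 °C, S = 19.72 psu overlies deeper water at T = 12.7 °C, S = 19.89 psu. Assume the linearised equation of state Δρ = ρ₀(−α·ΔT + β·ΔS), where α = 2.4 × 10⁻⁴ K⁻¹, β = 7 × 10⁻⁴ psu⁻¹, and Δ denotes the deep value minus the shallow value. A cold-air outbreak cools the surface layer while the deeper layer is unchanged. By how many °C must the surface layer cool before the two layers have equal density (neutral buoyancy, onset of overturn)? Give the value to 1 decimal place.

Neutral buoyancy requires Δρ = 0, i.e. −α(T_deep − T_surf′) + β(S_deep − S_surf) = 0.
T_surf′ = T_deep − (β/α)·ΔS = 12.7 − (7 × 10⁻⁴/2.4 × 10⁻⁴)·(+0.17) = 12.204 °C.
Cooling required: 14.0 − (12.204) = 1.796 °C.

1.8 °C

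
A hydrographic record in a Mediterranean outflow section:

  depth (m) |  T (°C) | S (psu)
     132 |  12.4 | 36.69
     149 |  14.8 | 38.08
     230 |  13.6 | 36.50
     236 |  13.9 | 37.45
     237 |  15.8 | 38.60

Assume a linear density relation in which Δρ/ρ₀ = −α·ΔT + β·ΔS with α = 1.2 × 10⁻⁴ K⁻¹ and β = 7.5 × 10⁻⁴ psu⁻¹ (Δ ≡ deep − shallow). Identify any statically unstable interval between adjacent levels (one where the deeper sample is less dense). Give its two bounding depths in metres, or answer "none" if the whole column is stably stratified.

Evaluate Δρ/ρ₀ = −αΔT + βΔS across each adjacent pair:
  132–149 m: −αΔT+βΔS = −(1.2 × 10⁻⁴)(+2.4)+(7.5 × 10⁻⁴)(+1.39) = 7.5 × 10⁻⁴ → stable
  149–230 m: −αΔT+βΔS = −(1.2 × 10⁻⁴)(-1.2)+(7.5 × 10⁻⁴)(-1.58) = -1.0 × 10⁻³ → UNSTABLE
  230–236 m: −αΔT+βΔS = −(1.2 × 10⁻⁴)(+0.3)+(7.5 × 10⁻⁴)(+0.95) = 6.8 × 10⁻⁴ → stable
  236–237 m: −αΔT+βΔS = −(1.2 × 10⁻⁴)(+1.9)+(7.5 × 10⁻⁴)(+1.15) = 6.3 × 10⁻⁴ → stable
The 149–230 m interval has Δρ < 0: lighter water underlies denser water.

149–230 m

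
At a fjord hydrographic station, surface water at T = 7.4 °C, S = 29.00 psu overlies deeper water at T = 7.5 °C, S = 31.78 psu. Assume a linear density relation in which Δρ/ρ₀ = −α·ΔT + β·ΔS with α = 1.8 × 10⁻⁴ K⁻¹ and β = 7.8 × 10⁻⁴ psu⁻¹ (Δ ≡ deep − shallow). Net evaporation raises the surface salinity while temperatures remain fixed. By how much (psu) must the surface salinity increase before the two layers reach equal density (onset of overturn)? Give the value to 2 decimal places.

2.76 psu

Neutral buoyancy requires −α(T_deep − T_surf) + β(S_deep − S_surf′) = 0.
S_surf′ = S_deep − (α/β)·ΔT = 31.78 − (1.8 × 10⁻⁴/7.8 × 10⁻⁴)·(+0.1) = 31.7569 psu.
Increase required: 31.7569 − 29.00 = 2.7569 psu.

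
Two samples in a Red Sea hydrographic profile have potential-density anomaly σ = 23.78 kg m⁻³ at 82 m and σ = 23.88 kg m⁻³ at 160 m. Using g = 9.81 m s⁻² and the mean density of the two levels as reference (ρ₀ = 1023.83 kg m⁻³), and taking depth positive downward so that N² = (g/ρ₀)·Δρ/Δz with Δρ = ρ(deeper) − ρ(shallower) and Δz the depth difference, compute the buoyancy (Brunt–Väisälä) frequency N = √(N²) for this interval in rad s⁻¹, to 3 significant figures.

3.50 × 10⁻³ rad s⁻¹

Δρ = 1023.88 − 1023.78 = 0.10 kg m⁻³ over Δz = 160 − 82 = 78 m.
N² = (9.81/1023.83) × (0.10/78) = 1.2284 × 10⁻⁵ s⁻².
N = √(1.2284 × 10⁻⁵) = 3.5049 × 10⁻³ rad s⁻¹ ≈ 3.50 × 10⁻³ rad s⁻¹.
A positive N² confirms static stability across the interval.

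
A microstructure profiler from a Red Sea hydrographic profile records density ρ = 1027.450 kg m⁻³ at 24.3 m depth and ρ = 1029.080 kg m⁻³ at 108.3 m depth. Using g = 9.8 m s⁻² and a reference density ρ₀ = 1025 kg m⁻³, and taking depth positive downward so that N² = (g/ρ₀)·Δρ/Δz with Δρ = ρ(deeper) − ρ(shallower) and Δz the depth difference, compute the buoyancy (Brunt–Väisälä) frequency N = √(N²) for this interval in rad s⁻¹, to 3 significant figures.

0.0136 rad s⁻¹

Δρ = 1029.080 − 1027.450 = 1.630 kg m⁻³ over Δz = 108.3 − 24.3 = 84 m.
N² = (9.8/1025) × (1.630/84) = 1.8553 × 10⁻⁴ s⁻².
N = √(1.8553 × 10⁻⁴) = 0.013621 rad s⁻¹ ≈ 0.0136 rad s⁻¹.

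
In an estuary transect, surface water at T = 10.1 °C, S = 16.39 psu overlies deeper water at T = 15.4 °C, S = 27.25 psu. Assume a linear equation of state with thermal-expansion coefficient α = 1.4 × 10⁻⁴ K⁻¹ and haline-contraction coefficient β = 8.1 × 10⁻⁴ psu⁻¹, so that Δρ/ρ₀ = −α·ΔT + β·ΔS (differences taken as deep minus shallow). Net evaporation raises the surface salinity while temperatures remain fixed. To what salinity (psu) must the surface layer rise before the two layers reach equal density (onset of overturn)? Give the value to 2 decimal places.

26.33 psu

Neutral buoyancy requires −α(T_deep − T_surf) + β(S_deep − S_surf′) = 0.
S_surf′ = S_deep − (α/β)·ΔT = 27.25 − (1.4 × 10⁻⁴/8.1 × 10⁻⁴)·(+5.3) = 26.3340 psu.
Increase required: 26.3340 − 16.39 = 9.9440 psu.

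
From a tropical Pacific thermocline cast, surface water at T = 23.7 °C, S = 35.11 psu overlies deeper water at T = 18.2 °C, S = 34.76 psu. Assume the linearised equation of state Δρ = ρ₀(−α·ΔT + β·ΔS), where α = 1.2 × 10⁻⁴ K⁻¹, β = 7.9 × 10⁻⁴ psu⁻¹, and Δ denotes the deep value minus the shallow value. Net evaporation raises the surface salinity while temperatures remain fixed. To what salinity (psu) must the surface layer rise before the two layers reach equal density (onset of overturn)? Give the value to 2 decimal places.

Neutral buoyancy requires −α(T_deep − T_surf) + β(S_deep − S_surf′) = 0.
S_surf′ = S_deep − (α/β)·ΔT = 34.76 − (1.2 × 10⁻⁴/7.9 × 10⁻⁴)·(-5.5) = 35.5954 psu.
Increase required: 35.5954 − 35.11 = 0.4854 psu.

35.60 psu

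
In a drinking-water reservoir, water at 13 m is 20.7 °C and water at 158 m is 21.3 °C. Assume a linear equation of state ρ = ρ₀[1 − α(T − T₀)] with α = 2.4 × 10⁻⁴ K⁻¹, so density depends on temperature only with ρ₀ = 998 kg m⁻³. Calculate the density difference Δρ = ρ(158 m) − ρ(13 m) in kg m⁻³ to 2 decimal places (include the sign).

-0.14 kg m⁻³

ΔT = +0.6 K, Δρ/ρ₀ = −αΔT = -1.44 × 10⁻⁴.
Δρ = 998 × (-1.44 × 10⁻⁴) = -0.14 kg m⁻³.
Negative Δρ: lighter below, statically unstable.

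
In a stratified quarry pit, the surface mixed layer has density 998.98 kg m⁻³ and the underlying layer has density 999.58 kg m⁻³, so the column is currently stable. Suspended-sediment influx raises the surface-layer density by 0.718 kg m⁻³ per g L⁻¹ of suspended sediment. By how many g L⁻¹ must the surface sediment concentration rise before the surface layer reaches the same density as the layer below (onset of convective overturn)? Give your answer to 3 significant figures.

Density deficit of the surface layer: 999.58 − 998.98 = 0.6 kg m⁻³.
Required change = 0.6 / 0.718 = 0.836 g L⁻¹.

0.836 g L⁻¹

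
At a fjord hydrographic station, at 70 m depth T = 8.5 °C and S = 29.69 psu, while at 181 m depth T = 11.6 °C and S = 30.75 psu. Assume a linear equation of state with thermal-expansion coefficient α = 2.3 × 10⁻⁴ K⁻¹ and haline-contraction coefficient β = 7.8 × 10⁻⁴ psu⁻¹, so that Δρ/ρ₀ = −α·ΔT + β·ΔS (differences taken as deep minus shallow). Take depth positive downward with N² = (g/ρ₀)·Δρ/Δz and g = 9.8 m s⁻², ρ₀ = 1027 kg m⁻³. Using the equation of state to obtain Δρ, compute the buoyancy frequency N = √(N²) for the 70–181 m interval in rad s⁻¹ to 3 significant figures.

ΔT = +3.1 K, ΔS = +1.06 psu (deep − shallow).
Δρ/ρ₀ = −αΔT + βΔS = -7.13 × 10⁻⁴ + 8.268 × 10⁻⁴ = 1.138 × 10⁻⁴, so Δρ ≈ 0.1169 kg m⁻³.
N² = (g/ρ₀)·Δρ/Δz = g·(Δρ/ρ₀)/Δz = 9.8 × 1.138 × 10⁻⁴ / 111 = 1.0047 × 10⁻⁵ s⁻².
N = √(1.0047 × 10⁻⁵) = 3.1697 × 10⁻³ rad s⁻¹ ≈ 3.17 × 10⁻³ rad s⁻¹.

3.17 × 10⁻³ rad s⁻¹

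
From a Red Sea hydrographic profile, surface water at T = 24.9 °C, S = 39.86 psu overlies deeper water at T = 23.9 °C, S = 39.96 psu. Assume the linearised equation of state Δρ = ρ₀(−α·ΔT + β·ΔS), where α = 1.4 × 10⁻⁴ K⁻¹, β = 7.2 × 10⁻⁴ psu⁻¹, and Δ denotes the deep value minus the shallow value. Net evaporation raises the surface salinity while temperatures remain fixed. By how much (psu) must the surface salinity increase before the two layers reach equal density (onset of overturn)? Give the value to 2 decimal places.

0.29 psu

Neutral buoyancy requires −α(T_deep − T_surf) + β(S_deep − S_surf′) = 0.
S_surf′ = S_deep − (α/β)·ΔT = 39.96 − (1.4 × 10⁻⁴/7.2 × 10⁻⁴)·(-1.0) = 40.1544 psu.
Increase required: 40.1544 − 39.86 = 0.2944 psu.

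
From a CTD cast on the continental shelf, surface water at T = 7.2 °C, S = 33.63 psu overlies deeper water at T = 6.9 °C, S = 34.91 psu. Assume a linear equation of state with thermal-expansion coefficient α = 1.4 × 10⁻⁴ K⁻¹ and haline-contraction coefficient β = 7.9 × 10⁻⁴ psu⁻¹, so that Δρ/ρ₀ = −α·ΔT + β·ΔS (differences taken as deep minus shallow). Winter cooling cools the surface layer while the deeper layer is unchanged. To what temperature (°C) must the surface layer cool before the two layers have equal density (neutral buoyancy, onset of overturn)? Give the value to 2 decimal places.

-0.32 °C

Neutral buoyancy requires Δρ = 0, i.e. −α(T_deep − T_surf′) + β(S_deep − S_surf) = 0.
T_surf′ = T_deep − (β/α)·ΔS = 6.9 − (7.9 × 10⁻⁴/1.4 × 10⁻⁴)·(+1.28) = -0.3229 °C.
Cooling required: 7.2 − (-0.3229) = 7.5229 °C.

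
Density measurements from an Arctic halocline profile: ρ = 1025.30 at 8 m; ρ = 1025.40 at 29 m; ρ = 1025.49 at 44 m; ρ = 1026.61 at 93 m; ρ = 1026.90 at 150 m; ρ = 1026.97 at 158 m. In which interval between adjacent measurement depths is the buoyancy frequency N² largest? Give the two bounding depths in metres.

44–93 m

Compute the density gradient over each adjacent pair:
  8–29 m: Δρ/Δz = 0.10/21 = 4.8 × 10⁻³ kg m⁻⁴
  29–44 m: Δρ/Δz = 0.09/15 = 6.0 × 10⁻³ kg m⁻⁴
  44–93 m: Δρ/Δz = 1.12/49 = 0.023 kg m⁻⁴
  93–150 m: Δρ/Δz = 0.29/57 = 5.1 × 10⁻³ kg m⁻⁴
  150–158 m: Δρ/Δz = 0.07/8 = 8.8 × 10⁻³ kg m⁻⁴
The largest gradient is in the 44–93 m interval — the pycnocline.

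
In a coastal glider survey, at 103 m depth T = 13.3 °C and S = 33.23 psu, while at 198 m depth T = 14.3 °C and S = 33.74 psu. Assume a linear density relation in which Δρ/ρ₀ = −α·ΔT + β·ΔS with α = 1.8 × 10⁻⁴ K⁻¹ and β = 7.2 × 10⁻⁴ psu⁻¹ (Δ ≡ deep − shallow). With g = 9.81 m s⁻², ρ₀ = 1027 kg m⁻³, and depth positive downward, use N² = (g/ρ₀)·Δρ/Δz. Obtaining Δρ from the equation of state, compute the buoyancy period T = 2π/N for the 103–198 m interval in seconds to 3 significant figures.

ΔT = +1.0 K, ΔS = +0.51 psu (deep − shallow).
Δρ/ρ₀ = −αΔT + βΔS = -1.80 × 10⁻⁴ + 3.672 × 10⁻⁴ = 1.872 × 10⁻⁴, so Δρ ≈ 0.1923 kg m⁻³.
N² = (g/ρ₀)·Δρ/Δz = g·(Δρ/ρ₀)/Δz = 9.81 × 1.872 × 10⁻⁴ / 95 = 1.9331 × 10⁻⁵ s⁻².
N = √(1.9331 × 10⁻⁵) = 4.3967 × 10⁻³ rad s⁻¹ → T = 2π/N = 1.4291 × 10³ s ≈ 1.43 × 10³ s.

1.43 × 10³ s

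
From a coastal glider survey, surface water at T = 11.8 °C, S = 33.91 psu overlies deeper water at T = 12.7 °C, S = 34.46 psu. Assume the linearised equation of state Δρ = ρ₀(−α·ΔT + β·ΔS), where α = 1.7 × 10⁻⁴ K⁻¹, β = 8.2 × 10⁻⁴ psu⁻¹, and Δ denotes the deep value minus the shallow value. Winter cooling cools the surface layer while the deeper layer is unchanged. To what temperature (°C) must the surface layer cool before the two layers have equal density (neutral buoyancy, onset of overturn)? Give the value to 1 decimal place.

Neutral buoyancy requires Δρ = 0, i.e. −α(T_deep − T_surf′) + β(S_deep − S_surf) = 0.
T_surf′ = T_deep − (β/α)·ΔS = 12.7 − (8.2 × 10⁻⁴/1.7 × 10⁻⁴)·(+0.55) = 10.047 °C.
Cooling required: 11.8 − (10.047) = 1.753 °C.

10.0 °C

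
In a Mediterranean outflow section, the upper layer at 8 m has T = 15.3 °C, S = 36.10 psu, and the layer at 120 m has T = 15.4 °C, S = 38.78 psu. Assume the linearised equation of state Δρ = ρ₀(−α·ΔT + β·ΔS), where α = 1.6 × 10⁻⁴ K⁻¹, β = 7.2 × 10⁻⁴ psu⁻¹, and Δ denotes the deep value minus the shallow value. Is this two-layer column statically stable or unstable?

ΔT = 15.4 − 15.3 = +0.1 K and ΔS = 38.78 − 36.10 = +2.68 psu (deep − shallow).
−αΔT = -1.60 × 10⁻⁵; βΔS = 1.9296 × 10⁻³; sum Δρ/ρ₀ = 1.9136 × 10⁻³.
Δρ/ρ₀ > 0, so Δρ > 0: deeper water is denser → statically stable.

stable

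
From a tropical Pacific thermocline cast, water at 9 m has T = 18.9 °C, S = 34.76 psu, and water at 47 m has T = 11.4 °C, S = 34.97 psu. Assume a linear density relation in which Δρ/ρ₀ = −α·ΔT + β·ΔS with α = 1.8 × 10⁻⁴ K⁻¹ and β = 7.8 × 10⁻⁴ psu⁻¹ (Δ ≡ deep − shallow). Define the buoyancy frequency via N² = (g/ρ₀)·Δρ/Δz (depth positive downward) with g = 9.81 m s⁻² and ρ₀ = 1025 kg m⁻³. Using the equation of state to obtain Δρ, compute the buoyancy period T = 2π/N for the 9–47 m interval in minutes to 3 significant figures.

5.30 min

ΔT = -7.5 K, ΔS = +0.21 psu (deep − shallow).
Δρ/ρ₀ = −αΔT + βΔS = 1.35 × 10⁻³ + 1.638 × 10⁻⁴ = 1.5138 × 10⁻³, so Δρ ≈ 1.552 kg m⁻³.
N² = (g/ρ₀)·Δρ/Δz = g·(Δρ/ρ₀)/Δz = 9.81 × 1.5138 × 10⁻³ / 38 = 3.9080 × 10⁻⁴ s⁻².
N = √(3.9080 × 10⁻⁴) = 0.019769 rad s⁻¹ → T = 2π/N = 317.83 s = 5.2972 min ≈ 5.30 min.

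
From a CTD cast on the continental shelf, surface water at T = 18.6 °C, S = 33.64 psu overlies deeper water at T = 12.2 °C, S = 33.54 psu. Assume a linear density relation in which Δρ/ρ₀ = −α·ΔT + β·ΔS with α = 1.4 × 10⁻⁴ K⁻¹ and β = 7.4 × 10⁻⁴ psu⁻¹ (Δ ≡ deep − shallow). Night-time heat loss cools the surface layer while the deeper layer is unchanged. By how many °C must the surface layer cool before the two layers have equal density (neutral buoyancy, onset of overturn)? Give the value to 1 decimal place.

Neutral buoyancy requires Δρ = 0, i.e. −α(T_deep − T_surf′) + β(S_deep − S_surf) = 0.
T_surf′ = T_deep − (β/α)·ΔS = 12.2 − (7.4 × 10⁻⁴/1.4 × 10⁻⁴)·(-0.10) = 12.729 °C.
Cooling required: 18.6 − (12.729) = 5.871 °C.

5.9 °C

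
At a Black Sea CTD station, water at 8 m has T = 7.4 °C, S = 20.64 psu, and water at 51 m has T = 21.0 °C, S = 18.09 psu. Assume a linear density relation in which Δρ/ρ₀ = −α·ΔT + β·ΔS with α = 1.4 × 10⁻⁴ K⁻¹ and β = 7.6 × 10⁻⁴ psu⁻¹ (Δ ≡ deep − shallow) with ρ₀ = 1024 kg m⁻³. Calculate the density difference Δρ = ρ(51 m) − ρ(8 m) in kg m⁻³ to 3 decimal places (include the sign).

-3.934 kg m⁻³

ΔT = +13.6 K, ΔS = -2.55 psu (deep − shallow).
Δρ/ρ₀ = −(1.4 × 10⁻⁴)(+13.6) + (7.6 × 10⁻⁴)(-2.55) = -3.842 × 10⁻³.
Δρ = 1024 × (-3.842 × 10⁻³) = -3.934 kg m⁻³.
Negative Δρ: lighter below, statically unstable.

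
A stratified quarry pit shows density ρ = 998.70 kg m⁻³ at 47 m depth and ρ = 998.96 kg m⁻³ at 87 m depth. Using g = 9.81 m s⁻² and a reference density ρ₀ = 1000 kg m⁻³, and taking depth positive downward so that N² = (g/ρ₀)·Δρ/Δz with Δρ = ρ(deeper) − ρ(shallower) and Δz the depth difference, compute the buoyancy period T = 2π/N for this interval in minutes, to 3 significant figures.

Δρ = 998.96 − 998.70 = 0.26 kg m⁻³ over Δz = 87 − 47 = 40 m.
N² = (9.81/1000) × (0.26/40) = 6.3765 × 10⁻⁵ s⁻².
N = √(6.3765 × 10⁻⁵) = 7.9853 × 10⁻³ rad s⁻¹, so T = 2π/N = 786.84 s = 13.114 min ≈ 13.1 min.

13.1 min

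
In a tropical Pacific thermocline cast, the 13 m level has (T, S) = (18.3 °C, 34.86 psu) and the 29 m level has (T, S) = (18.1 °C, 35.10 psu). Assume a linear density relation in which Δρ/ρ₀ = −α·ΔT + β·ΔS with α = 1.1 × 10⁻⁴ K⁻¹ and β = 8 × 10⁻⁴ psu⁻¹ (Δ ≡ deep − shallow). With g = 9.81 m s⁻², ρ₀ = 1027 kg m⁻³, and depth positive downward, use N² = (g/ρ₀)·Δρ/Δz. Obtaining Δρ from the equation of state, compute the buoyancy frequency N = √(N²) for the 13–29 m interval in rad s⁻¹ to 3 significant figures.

0.0115 rad s⁻¹

ΔT = -0.2 K, ΔS = +0.24 psu (deep − shallow).
Δρ/ρ₀ = −αΔT + βΔS = 2.20 × 10⁻⁵ + 1.92 × 10⁻⁴ = 2.14 × 10⁻⁴, so Δρ ≈ 0.2198 kg m⁻³.
N² = (g/ρ₀)·Δρ/Δz = g·(Δρ/ρ₀)/Δz = 9.81 × 2.14 × 10⁻⁴ / 16 = 1.3121 × 10⁻⁴ s⁻².
N = √(1.3121 × 10⁻⁴) = 0.011455 rad s⁻¹ ≈ 0.0115 rad s⁻¹.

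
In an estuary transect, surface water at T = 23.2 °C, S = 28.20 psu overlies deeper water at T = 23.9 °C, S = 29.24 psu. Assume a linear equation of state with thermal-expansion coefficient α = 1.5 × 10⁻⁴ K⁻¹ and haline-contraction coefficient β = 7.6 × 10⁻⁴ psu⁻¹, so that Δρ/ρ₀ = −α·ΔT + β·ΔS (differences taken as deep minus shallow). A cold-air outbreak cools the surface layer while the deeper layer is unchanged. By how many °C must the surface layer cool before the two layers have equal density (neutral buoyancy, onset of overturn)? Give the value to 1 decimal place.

Neutral buoyancy requires Δρ = 0, i.e. −α(T_deep − T_surf′) + β(S_deep − S_surf) = 0.
T_surf′ = T_deep − (β/α)·ΔS = 23.9 − (7.6 × 10⁻⁴/1.5 × 10⁻⁴)·(+1.04) = 18.631 °C.
Cooling required: 23.2 − (18.631) = 4.569 °C.

4.6 °C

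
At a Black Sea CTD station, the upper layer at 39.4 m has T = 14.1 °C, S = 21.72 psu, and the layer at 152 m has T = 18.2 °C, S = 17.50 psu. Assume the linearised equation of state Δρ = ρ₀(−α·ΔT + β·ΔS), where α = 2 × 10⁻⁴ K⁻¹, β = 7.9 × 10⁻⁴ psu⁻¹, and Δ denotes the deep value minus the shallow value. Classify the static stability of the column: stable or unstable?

unstable

ΔT = 18.2 − 14.1 = +4.1 K and ΔS = 17.50 − 21.72 = -4.22 psu (deep − shallow).
−αΔT = -8.20 × 10⁻⁴; βΔS = -3.3338 × 10⁻³; sum Δρ/ρ₀ = -4.1538 × 10⁻³.
Δρ/ρ₀ < 0, so Δρ < 0: deeper water is lighter → statically unstable; the column would overturn.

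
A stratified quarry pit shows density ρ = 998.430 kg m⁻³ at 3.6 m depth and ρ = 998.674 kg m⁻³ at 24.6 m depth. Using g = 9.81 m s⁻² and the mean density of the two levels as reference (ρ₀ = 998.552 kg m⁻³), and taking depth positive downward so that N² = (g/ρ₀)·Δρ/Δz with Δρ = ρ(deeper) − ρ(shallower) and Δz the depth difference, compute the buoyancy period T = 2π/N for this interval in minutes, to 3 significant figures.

Δρ = 998.674 − 998.430 = 0.244 kg m⁻³ over Δz = 24.6 − 3.6 = 21 m.
N² = (9.81/998.552) × (0.244/21) = 1.1415 × 10⁻⁴ s⁻².
N = √(1.1415 × 10⁻⁴) = 0.010684 rad s⁻¹, so T = 2π/N = 588.09 s = 9.8015 min ≈ 9.80 min.
Since Δρ > 0 the layer is stably stratified.

9.80 min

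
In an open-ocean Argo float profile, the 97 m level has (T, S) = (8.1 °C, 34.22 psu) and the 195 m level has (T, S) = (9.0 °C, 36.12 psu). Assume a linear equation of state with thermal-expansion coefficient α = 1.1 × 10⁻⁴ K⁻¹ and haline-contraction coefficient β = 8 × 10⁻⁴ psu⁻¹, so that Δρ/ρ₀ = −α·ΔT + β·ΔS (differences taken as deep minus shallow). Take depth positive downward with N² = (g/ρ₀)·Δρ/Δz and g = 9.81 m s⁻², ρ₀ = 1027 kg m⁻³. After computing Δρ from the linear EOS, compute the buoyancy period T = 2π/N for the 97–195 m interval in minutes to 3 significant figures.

ΔT = +0.9 K, ΔS = +1.90 psu (deep − shallow).
Δρ/ρ₀ = −αΔT + βΔS = -9.90 × 10⁻⁵ + 1.52 × 10⁻³ = 1.421 × 10⁻³, so Δρ ≈ 1.459 kg m⁻³.
N² = (g/ρ₀)·Δρ/Δz = g·(Δρ/ρ₀)/Δz = 9.81 × 1.421 × 10⁻³ / 98 = 1.4225 × 10⁻⁴ s⁻².
N = √(1.4225 × 10⁻⁴) = 0.011927 rad s⁻¹ → T = 2π/N = 526.80 s = 8.7800 min ≈ 8.78 min.

8.78 min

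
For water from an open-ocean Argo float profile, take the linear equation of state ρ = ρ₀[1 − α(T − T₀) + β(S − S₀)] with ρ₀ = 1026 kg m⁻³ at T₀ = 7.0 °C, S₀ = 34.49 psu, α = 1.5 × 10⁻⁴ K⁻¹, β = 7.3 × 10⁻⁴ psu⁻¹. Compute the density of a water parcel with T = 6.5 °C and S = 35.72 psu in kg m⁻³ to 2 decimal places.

T − T₀ = -0.5 K, S − S₀ = +1.23 psu.
Bracket = 1 − α·(-0.5) + β·(+1.23) = 1 + (9.729 × 10⁻⁴) = 1.0009729.
ρ = 1026 × 1.0009729 = 1027.00 kg m⁻³.

1027.00 kg m⁻³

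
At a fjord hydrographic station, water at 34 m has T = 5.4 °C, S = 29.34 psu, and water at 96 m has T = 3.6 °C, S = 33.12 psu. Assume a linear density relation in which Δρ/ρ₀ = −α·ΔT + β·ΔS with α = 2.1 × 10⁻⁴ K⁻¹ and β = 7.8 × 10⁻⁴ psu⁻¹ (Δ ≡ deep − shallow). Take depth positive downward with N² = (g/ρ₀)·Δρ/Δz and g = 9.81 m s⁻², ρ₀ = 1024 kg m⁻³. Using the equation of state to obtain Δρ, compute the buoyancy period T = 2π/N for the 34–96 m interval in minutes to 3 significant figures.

4.56 min

ΔT = -1.8 K, ΔS = +3.78 psu (deep − shallow).
Δρ/ρ₀ = −αΔT + βΔS = 3.78 × 10⁻⁴ + 2.9484 × 10⁻³ = 3.3264 × 10⁻³, so Δρ ≈ 3.406 kg m⁻³.
N² = (g/ρ₀)·Δρ/Δz = g·(Δρ/ρ₀)/Δz = 9.81 × 3.3264 × 10⁻³ / 62 = 5.2632 × 10⁻⁴ s⁻².
N = √(5.2632 × 10⁻⁴) = 0.022942 rad s⁻¹ → T = 2π/N = 273.87 s = 4.5645 min ≈ 4.56 min.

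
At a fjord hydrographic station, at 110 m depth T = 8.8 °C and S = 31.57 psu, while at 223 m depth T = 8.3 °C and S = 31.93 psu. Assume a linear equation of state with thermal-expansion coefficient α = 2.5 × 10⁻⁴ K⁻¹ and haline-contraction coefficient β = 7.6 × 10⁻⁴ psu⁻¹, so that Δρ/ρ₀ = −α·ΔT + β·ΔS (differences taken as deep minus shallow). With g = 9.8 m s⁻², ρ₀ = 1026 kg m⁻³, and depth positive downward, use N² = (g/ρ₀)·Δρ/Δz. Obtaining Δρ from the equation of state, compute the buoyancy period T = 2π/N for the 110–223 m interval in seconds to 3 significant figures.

1.07 × 10³ s

ΔT = -0.5 K, ΔS = +0.36 psu (deep − shallow).
Δρ/ρ₀ = −αΔT + βΔS = 1.25 × 10⁻⁴ + 2.736 × 10⁻⁴ = 3.986 × 10⁻⁴, so Δρ ≈ 0.4090 kg m⁻³.
N² = (g/ρ₀)·Δρ/Δz = g·(Δρ/ρ₀)/Δz = 9.8 × 3.986 × 10⁻⁴ / 113 = 3.4569 × 10⁻⁵ s⁻².
N = √(3.4569 × 10⁻⁵) = 5.8795 × 10⁻³ rad s⁻¹ → T = 2π/N = 1.0687 × 10³ s ≈ 1.07 × 10³ s.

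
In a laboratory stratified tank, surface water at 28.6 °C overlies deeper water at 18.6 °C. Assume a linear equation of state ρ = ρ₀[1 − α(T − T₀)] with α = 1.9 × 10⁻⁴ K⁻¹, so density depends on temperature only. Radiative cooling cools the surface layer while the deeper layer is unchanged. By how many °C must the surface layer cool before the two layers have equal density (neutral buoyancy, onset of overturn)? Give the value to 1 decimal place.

With temperature the only control, equal density requires T_surf′ = T_deep.
T_surf′ = 18.6 °C.
Cooling required: 28.6 − 18.6 = 10.0 °C.

10.0 °C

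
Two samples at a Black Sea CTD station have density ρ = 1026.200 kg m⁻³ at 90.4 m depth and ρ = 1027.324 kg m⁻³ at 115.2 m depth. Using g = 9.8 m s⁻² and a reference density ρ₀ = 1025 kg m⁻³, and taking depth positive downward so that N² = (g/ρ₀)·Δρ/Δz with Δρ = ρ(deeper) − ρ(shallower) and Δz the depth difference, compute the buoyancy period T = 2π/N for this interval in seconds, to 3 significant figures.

Δρ = 1027.324 − 1026.200 = 1.124 kg m⁻³ over Δz = 115.2 − 90.4 = 24.8 m.
N² = (9.8/1025) × (1.124/24.8) = 4.3333 × 10⁻⁴ s⁻².
N = √(4.3333 × 10⁻⁴) = 0.020817 rad s⁻¹, so T = 2π/N = 301.83 s ≈ 302 s.

302 s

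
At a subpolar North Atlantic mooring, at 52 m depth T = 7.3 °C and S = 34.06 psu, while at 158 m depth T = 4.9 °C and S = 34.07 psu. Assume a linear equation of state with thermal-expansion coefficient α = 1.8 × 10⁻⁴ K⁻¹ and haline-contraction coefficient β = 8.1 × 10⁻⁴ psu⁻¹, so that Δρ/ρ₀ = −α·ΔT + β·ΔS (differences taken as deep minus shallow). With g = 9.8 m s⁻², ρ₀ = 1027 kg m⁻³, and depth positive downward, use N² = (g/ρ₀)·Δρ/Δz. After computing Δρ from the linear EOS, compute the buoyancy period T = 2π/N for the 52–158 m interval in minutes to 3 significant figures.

16.4 min

ΔT = -2.4 K, ΔS = +0.01 psu (deep − shallow).
Δρ/ρ₀ = −αΔT + βΔS = 4.32 × 10⁻⁴ + 8.10 × 10⁻⁶ = 4.401 × 10⁻⁴, so Δρ ≈ 0.4520 kg m⁻³.
N² = (g/ρ₀)·Δρ/Δz = g·(Δρ/ρ₀)/Δz = 9.8 × 4.401 × 10⁻⁴ / 106 = 4.0688 × 10⁻⁵ s⁻².
N = √(4.0688 × 10⁻⁵) = 6.3787 × 10⁻³ rad s⁻¹ → T = 2π/N = 985.03 s = 16.417 min ≈ 16.4 min.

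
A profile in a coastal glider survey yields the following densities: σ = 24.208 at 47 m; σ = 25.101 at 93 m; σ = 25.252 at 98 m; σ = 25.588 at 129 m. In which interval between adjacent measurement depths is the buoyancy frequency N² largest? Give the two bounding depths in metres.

Compute the density gradient over each adjacent pair:
  47–93 m: Δρ/Δz = 0.893/46 = 0.019 kg m⁻⁴
  93–98 m: Δρ/Δz = 0.151/5 = 0.030 kg m⁻⁴
  98–129 m: Δρ/Δz = 0.336/31 = 0.011 kg m⁻⁴
The largest gradient is in the 93–98 m interval — the pycnocline.

93–98 m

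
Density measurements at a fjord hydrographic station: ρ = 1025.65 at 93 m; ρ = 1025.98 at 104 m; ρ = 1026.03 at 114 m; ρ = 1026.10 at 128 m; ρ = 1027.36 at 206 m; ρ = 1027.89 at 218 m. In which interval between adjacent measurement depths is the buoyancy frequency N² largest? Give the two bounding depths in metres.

Compute the density gradient over each adjacent pair:
  93–104 m: Δρ/Δz = 0.33/11 = 0.030 kg m⁻⁴
  104–114 m: Δρ/Δz = 0.05/10 = 5.0 × 10⁻³ kg m⁻⁴
  114–128 m: Δρ/Δz = 0.07/14 = 5.0 × 10⁻³ kg m⁻⁴
  128–206 m: Δρ/Δz = 1.26/78 = 0.016 kg m⁻⁴
  206–218 m: Δρ/Δz = 0.53/12 = 0.044 kg m⁻⁴
The largest gradient is in the 206–218 m interval — the pycnocline.

206–218 m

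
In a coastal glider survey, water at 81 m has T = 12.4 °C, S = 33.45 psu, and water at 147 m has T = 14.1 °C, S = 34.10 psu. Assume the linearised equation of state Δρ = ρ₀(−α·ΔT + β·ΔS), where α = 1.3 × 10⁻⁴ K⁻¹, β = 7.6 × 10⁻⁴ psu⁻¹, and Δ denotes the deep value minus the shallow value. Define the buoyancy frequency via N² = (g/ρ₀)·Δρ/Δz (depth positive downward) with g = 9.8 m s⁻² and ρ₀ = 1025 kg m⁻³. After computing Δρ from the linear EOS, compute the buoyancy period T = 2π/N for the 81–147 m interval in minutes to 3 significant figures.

16.4 min

ΔT = +1.7 K, ΔS = +0.65 psu (deep − shallow).
Δρ/ρ₀ = −αΔT + βΔS = -2.21 × 10⁻⁴ + 4.94 × 10⁻⁴ = 2.73 × 10⁻⁴, so Δρ ≈ 0.2798 kg m⁻³.
N² = (g/ρ₀)·Δρ/Δz = g·(Δρ/ρ₀)/Δz = 9.8 × 2.73 × 10⁻⁴ / 66 = 4.0536 × 10⁻⁵ s⁻².
N = √(4.0536 × 10⁻⁵) = 6.3668 × 10⁻³ rad s⁻¹ → T = 2π/N = 986.87 s = 16.448 min ≈ 16.4 min.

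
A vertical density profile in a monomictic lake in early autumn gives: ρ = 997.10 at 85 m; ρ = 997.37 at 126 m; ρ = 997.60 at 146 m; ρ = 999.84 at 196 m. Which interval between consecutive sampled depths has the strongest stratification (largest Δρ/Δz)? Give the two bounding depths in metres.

146–196 m

Compute the density gradient over each adjacent pair:
  85–126 m: Δρ/Δz = 0.27/41 = 6.6 × 10⁻³ kg m⁻⁴
  126–146 m: Δρ/Δz = 0.23/20 = 0.011 kg m⁻⁴
  146–196 m: Δρ/Δz = 2.24/50 = 0.045 kg m⁻⁴
The largest gradient is in the 146–196 m interval — the pycnocline.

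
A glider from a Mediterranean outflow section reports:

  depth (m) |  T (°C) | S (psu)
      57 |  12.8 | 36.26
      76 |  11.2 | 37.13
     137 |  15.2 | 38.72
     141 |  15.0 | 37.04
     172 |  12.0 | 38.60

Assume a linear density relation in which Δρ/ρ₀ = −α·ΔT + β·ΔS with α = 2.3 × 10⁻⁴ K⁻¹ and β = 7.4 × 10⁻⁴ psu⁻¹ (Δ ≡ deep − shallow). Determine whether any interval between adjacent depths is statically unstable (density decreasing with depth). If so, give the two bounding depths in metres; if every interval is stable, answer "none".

137–141 m

Evaluate Δρ/ρ₀ = −αΔT + βΔS across each adjacent pair:
  57–76 m: −αΔT+βΔS = −(2.3 × 10⁻⁴)(-1.6)+(7.4 × 10⁻⁴)(+0.87) = 1.0 × 10⁻³ → stable
  76–137 m: −αΔT+βΔS = −(2.3 × 10⁻⁴)(+4.0)+(7.4 × 10⁻⁴)(+1.59) = 2.6 × 10⁻⁴ → stable
  137–141 m: −αΔT+βΔS = −(2.3 × 10⁻⁴)(-0.2)+(7.4 × 10⁻⁴)(-1.68) = -1.2 × 10⁻³ → UNSTABLE
  141–172 m: −αΔT+βΔS = −(2.3 × 10⁻⁴)(-3.0)+(7.4 × 10⁻⁴)(+1.56) = 1.8 × 10⁻³ → stable
The 137–141 m interval has Δρ < 0: lighter water underlies denser water.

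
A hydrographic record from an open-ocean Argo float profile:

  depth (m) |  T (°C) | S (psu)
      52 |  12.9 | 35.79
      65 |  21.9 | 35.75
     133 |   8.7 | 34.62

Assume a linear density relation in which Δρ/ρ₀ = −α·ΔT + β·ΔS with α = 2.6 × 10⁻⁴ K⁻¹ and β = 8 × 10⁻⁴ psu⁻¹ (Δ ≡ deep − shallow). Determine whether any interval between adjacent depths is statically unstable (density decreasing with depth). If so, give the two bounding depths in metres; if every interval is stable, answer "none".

52–65 m

Evaluate Δρ/ρ₀ = −αΔT + βΔS across each adjacent pair:
  52–65 m: −αΔT+βΔS = −(2.6 × 10⁻⁴)(+9.0)+(8 × 10⁻⁴)(-0.04) = -2.4 × 10⁻³ → UNSTABLE
  65–133 m: −αΔT+βΔS = −(2.6 × 10⁻⁴)(-13.2)+(8 × 10⁻⁴)(-1.13) = 2.5 × 10⁻³ → stable
The 52–65 m interval has Δρ < 0: lighter water underlies denser water.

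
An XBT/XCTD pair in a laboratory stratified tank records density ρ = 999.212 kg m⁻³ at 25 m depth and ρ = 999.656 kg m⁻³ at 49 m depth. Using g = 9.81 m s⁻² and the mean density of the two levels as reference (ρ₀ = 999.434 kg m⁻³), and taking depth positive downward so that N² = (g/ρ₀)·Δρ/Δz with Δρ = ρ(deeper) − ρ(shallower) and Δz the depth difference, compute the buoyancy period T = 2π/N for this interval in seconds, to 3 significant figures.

466 s

Δρ = 999.656 − 999.212 = 0.444 kg m⁻³ over Δz = 49 − 25 = 24 m.
N² = (9.81/999.434) × (0.444/24) = 1.8159 × 10⁻⁴ s⁻².
N = √(1.8159 × 10⁻⁴) = 0.013476 rad s⁻¹, so T = 2π/N = 466.25 s ≈ 466 s.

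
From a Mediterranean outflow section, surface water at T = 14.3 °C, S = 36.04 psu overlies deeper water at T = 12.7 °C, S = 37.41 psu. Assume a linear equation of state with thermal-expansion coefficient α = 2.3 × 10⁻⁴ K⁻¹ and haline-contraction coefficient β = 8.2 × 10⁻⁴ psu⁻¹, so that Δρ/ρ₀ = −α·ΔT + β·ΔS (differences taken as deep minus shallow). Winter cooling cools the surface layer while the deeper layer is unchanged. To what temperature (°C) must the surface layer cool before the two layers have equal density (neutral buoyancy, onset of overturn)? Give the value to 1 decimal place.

Neutral buoyancy requires Δρ = 0, i.e. −α(T_deep − T_surf′) + β(S_deep − S_surf) = 0.
T_surf′ = T_deep − (β/α)·ΔS = 12.7 − (8.2 × 10⁻⁴/2.3 × 10⁻⁴)·(+1.37) = 7.816 °C.
Cooling required: 14.3 − (7.816) = 6.484 °C.

7.8 °C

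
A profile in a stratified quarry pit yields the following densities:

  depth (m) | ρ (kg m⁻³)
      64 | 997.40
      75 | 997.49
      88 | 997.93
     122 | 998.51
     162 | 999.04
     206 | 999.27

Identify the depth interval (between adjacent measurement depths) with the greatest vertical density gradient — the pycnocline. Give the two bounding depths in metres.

Compute the density gradient over each adjacent pair:
  64–75 m: Δρ/Δz = 0.09/11 = 8.2 × 10⁻³ kg m⁻⁴
  75–88 m: Δρ/Δz = 0.44/13 = 0.034 kg m⁻⁴
  88–122 m: Δρ/Δz = 0.58/34 = 0.017 kg m⁻⁴
  122–162 m: Δρ/Δz = 0.53/40 = 0.013 kg m⁻⁴
  162–206 m: Δρ/Δz = 0.23/44 = 5.2 × 10⁻³ kg m⁻⁴
The largest gradient is in the 75–88 m interval — the pycnocline.

75–88 m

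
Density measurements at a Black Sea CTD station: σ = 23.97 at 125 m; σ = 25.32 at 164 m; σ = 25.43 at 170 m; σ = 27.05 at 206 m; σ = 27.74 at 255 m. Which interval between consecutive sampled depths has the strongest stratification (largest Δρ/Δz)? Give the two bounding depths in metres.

Compute the density gradient over each adjacent pair:
  125–164 m: Δρ/Δz = 1.35/39 = 0.035 kg m⁻⁴
  164–170 m: Δρ/Δz = 0.11/6 = 0.018 kg m⁻⁴
  170–206 m: Δρ/Δz = 1.62/36 = 0.045 kg m⁻⁴
  206–255 m: Δρ/Δz = 0.69/49 = 0.014 kg m⁻⁴
The largest gradient is in the 170–206 m interval — the pycnocline.

170–206 m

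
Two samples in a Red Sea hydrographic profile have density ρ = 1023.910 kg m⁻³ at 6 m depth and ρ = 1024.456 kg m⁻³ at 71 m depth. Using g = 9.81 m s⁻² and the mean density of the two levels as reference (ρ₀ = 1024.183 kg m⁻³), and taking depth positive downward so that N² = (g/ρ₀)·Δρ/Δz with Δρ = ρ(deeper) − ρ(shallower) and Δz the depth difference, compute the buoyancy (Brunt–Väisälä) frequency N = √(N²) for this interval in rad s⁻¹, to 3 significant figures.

Δρ = 1024.456 − 1023.910 = 0.546 kg m⁻³ over Δz = 71 − 6 = 65 m.
N² = (9.81/1024.183) × (0.546/65) = 8.0458 × 10⁻⁵ s⁻².
N = √(8.0458 × 10⁻⁵) = 8.9698 × 10⁻³ rad s⁻¹ ≈ 8.97 × 10⁻³ rad s⁻¹.

8.97 × 10⁻³ rad s⁻¹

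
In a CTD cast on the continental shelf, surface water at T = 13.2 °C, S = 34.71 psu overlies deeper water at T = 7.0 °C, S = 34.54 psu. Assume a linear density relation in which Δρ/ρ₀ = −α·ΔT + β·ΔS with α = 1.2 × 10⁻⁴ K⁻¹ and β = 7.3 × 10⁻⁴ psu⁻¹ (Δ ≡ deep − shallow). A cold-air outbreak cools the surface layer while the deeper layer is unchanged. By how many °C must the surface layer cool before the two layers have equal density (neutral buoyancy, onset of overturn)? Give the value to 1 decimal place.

5.2 °C

Neutral buoyancy requires Δρ = 0, i.e. −α(T_deep − T_surf′) + β(S_deep − S_surf) = 0.
T_surf′ = T_deep − (β/α)·ΔS = 7.0 − (7.3 × 10⁻⁴/1.2 × 10⁻⁴)·(-0.17) = 8.034 °C.
Cooling required: 13.2 − (8.034) = 5.166 °C.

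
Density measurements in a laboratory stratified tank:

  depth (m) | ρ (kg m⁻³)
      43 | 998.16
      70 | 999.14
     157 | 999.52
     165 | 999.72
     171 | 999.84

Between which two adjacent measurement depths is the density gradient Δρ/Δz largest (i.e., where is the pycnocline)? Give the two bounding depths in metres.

43–70 m

Compute the density gradient over each adjacent pair:
  43–70 m: Δρ/Δz = 0.98/27 = 0.036 kg m⁻⁴
  70–157 m: Δρ/Δz = 0.38/87 = 4.4 × 10⁻³ kg m⁻⁴
  157–165 m: Δρ/Δz = 0.20/8 = 0.025 kg m⁻⁴
  165–171 m: Δρ/Δz = 0.12/6 = 0.020 kg m⁻⁴
The largest gradient is in the 43–70 m interval — the pycnocline.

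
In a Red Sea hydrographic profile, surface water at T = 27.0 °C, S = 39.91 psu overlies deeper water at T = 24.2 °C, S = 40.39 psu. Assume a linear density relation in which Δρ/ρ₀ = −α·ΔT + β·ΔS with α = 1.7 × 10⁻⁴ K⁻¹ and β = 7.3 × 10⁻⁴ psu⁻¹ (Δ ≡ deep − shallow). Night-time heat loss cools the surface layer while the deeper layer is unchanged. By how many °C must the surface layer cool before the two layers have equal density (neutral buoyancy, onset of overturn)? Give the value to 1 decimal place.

4.9 °C

Neutral buoyancy requires Δρ = 0, i.e. −α(T_deep − T_surf′) + β(S_deep − S_surf) = 0.
T_surf′ = T_deep − (β/α)·ΔS = 24.2 − (7.3 × 10⁻⁴/1.7 × 10⁻⁴)·(+0.48) = 22.139 °C.
Cooling required: 27.0 − (22.139) = 4.861 °C.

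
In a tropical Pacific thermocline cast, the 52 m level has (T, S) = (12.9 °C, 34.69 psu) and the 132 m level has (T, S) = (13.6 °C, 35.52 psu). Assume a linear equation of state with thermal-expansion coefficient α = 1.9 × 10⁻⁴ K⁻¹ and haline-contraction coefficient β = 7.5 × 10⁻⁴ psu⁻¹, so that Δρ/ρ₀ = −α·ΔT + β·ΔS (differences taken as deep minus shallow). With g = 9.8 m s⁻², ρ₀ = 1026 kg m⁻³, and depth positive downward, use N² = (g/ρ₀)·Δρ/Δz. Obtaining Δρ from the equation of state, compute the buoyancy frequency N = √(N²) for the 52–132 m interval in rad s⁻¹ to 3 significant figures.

7.74 × 10⁻³ rad s⁻¹

ΔT = +0.7 K, ΔS = +0.83 psu (deep − shallow).
Δρ/ρ₀ = −αΔT + βΔS = -1.33 × 10⁻⁴ + 6.225 × 10⁻⁴ = 4.895 × 10⁻⁴, so Δρ ≈ 0.5022 kg m⁻³.
N² = (g/ρ₀)·Δρ/Δz = g·(Δρ/ρ₀)/Δz = 9.8 × 4.895 × 10⁻⁴ / 80 = 5.9964 × 10⁻⁵ s⁻².
N = √(5.9964 × 10⁻⁵) = 7.7436 × 10⁻³ rad s⁻¹ ≈ 7.74 × 10⁻³ rad s⁻¹.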